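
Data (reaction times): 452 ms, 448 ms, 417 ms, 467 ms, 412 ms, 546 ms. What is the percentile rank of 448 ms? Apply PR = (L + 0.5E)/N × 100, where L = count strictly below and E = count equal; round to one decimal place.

N = 6.
Strictly below 448: 2. Equal to 448: 1.
PR = (2 + 0.5·1)/6 × 100 = 41.7

41.7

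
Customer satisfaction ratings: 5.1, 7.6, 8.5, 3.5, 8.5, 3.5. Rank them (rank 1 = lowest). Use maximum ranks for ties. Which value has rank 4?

7.6

Sorted (ascending): 3.5, 3.5, 5.1, 7.6, 8.5, 8.5
The 2 values of 3.5 occupy positions 1–2 → each gets rank 2.
The 2 values of 8.5 occupy positions 5–6 → each gets rank 6.
Rank 4 → value 7.6.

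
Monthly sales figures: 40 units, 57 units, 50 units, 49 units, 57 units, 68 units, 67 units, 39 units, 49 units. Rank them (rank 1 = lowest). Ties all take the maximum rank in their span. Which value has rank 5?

Sorted (ascending): 39, 40, 49, 49, 50, 57, 57, 67, 68
The 2 values of 49 occupy positions 3–4 → each gets rank 4.
The 2 values of 57 occupy positions 6–7 → each gets rank 7.
Rank 5 → value 50.

50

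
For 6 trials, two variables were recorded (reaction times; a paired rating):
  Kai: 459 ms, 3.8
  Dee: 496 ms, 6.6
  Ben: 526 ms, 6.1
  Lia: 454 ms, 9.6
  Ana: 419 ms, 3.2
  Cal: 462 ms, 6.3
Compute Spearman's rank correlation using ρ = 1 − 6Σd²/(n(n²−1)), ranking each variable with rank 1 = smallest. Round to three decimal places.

Ranks of variable 1: 3, 5, 6, 2, 1, 4
Ranks of variable 2: 2, 5, 3, 6, 1, 4
d = r₁ − r₂: 1, 0, 3, -4, 0, 0
d²: 1, 0, 9, 16, 0, 0; Σd² = 26
ρ = 1 − 6·26/(6·35) = 1 − 156/210 = 0.257

0.257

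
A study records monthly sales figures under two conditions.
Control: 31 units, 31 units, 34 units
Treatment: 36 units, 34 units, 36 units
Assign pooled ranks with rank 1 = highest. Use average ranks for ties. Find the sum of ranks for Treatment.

6.5

Sorted (descending): 36, 36, 34, 34, 31, 31
The 2 values of 36 occupy positions 1–2 → average rank (1+2)/2 = 1.5.
The 2 values of 34 occupy positions 3–4 → average rank (3+4)/2 = 3.5.
The 2 values of 31 occupy positions 5–6 → average rank (5+6)/2 = 5.5.
Treatment values → pooled ranks: 36→1.5, 34→3.5, 36→1.5
Rank sum = 1.5 + 3.5 + 1.5 = 6.5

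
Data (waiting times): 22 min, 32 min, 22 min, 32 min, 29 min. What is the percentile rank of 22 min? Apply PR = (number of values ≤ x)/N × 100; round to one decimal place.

N = 5.
Strictly below 22: 0. Equal to 22: 2.
PR = 2/5 × 100 = 40.0

40.0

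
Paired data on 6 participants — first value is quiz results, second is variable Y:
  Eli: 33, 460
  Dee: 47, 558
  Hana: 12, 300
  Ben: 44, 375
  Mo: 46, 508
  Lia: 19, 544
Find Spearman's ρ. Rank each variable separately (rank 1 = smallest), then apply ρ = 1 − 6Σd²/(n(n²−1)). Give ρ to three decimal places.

0.600

Ranks of variable 1: 3, 6, 1, 4, 5, 2
Ranks of variable 2: 3, 6, 1, 2, 4, 5
d = r₁ − r₂: 0, 0, 0, 2, 1, -3
d²: 0, 0, 0, 4, 1, 9; Σd² = 14
ρ = 1 − 6·14/(6·35) = 1 − 84/210 = 0.600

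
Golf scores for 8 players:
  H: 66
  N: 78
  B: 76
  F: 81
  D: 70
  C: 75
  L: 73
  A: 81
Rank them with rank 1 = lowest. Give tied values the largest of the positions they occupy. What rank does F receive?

Sorted (ascending): 66, 70, 73, 75, 76, 78, 81, 81
The 2 values of 81 occupy positions 7–8 → each gets rank 8.
F has value 81 → rank 8.

8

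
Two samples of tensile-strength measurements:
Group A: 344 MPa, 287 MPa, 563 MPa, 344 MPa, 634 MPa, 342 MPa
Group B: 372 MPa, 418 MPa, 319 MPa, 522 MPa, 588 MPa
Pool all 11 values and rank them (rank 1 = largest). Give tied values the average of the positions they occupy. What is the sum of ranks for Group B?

27

Sorted (descending): 634, 588, 563, 522, 418, 372, 344, 344, 342, 319, 287
The 2 values of 344 occupy positions 7–8 → average rank (7+8)/2 = 7.5.
Group B values → pooled ranks: 372→6, 418→5, 319→10, 522→4, 588→2
Rank sum = 6 + 5 + 10 + 4 + 2 = 27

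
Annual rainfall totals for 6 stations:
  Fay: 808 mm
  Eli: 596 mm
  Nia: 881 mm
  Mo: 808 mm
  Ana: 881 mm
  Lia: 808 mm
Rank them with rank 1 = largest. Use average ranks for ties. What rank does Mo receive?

4

Sorted (descending): 881, 881, 808, 808, 808, 596
The 2 values of 881 occupy positions 1–2 → average rank (1+2)/2 = 1.5.
The 3 values of 808 occupy positions 3–5 → average rank 4.
Mo has value 808 mm → rank 4.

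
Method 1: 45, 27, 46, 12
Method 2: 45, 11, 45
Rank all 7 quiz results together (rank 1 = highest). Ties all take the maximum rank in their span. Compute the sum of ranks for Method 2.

Sorted (descending): 46, 45, 45, 45, 27, 12, 11
The 3 values of 45 occupy positions 2–4 → each gets rank 4.
Method 2 values → pooled ranks: 45→4, 11→7, 45→4
Rank sum = 4 + 7 + 4 = 15

15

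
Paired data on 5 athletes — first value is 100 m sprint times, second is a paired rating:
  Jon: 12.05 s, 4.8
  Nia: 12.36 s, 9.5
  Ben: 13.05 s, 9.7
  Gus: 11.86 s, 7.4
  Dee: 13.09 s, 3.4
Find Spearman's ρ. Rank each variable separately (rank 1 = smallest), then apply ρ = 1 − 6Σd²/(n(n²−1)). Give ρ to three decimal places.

-0.100

Ranks of variable 1: 2, 3, 4, 1, 5
Ranks of variable 2: 2, 4, 5, 3, 1
d = r₁ − r₂: 0, -1, -1, -2, 4
d²: 0, 1, 1, 4, 16; Σd² = 22
ρ = 1 − 6·22/(5·24) = 1 − 132/120 = -0.100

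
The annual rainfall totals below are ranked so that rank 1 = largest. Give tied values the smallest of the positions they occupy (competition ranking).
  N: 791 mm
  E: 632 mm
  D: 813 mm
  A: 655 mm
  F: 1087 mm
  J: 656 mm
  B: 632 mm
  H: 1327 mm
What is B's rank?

Sorted (descending): 1327, 1087, 813, 791, 656, 655, 632, 632
The 2 values of 632 occupy positions 7–8 → each gets rank 7.
B has value 632 mm → rank 7.

7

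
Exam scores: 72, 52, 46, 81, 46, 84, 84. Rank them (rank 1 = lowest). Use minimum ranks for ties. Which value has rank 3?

52

Sorted (ascending): 46, 46, 52, 72, 81, 84, 84
The 2 values of 46 occupy positions 1–2 → each gets rank 1.
The 2 values of 84 occupy positions 6–7 → each gets rank 6.
Rank 3 → value 52.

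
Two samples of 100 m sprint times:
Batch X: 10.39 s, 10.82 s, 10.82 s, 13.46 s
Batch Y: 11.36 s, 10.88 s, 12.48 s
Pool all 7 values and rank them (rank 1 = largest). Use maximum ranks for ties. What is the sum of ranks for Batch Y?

9

Sorted (descending): 13.46, 12.48, 11.36, 10.88, 10.82, 10.82, 10.39
The 2 values of 10.82 occupy positions 5–6 → each gets rank 6.
Batch Y values → pooled ranks: 11.36→3, 10.88→4, 12.48→2
Rank sum = 3 + 4 + 2 = 9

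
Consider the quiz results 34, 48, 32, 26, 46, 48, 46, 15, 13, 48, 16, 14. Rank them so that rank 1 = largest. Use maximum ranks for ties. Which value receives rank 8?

26

Sorted (descending): 48, 48, 48, 46, 46, 34, 32, 26, 16, 15, 14, 13
The 3 values of 48 occupy positions 1–3 → each gets rank 3.
The 2 values of 46 occupy positions 4–5 → each gets rank 5.
Rank 8 → value 26.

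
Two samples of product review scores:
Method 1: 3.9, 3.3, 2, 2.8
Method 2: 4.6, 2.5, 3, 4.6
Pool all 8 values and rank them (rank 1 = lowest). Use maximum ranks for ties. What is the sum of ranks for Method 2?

22

Sorted (ascending): 2, 2.5, 2.8, 3, 3.3, 3.9, 4.6, 4.6
The 2 values of 4.6 occupy positions 7–8 → each gets rank 8.
Method 2 values → pooled ranks: 4.6→8, 2.5→2, 3→4, 4.6→8
Rank sum = 8 + 2 + 4 + 8 = 22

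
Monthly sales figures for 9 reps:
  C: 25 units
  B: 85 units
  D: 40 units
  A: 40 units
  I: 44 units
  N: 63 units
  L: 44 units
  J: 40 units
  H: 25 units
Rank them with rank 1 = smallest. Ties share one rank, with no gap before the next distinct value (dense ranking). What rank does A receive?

2

Sorted (ascending): 25, 25, 40, 40, 40, 44, 44, 63, 85
The 2 values of 25 share dense rank 1.
The 3 values of 40 share dense rank 2.
The 2 values of 44 share dense rank 3.
Remaining distinct values take the next consecutive integers.
A has value 40 units → rank 2.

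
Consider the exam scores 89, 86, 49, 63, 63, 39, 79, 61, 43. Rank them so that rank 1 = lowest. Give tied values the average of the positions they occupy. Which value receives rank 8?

Sorted (ascending): 39, 43, 49, 61, 63, 63, 79, 86, 89
The 2 values of 63 occupy positions 5–6 → average rank (5+6)/2 = 5.5.
Rank 8 → value 86.

86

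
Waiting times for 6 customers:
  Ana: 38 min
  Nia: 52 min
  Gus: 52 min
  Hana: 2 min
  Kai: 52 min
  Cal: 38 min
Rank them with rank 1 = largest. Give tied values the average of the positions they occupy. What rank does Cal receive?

4.5

Sorted (descending): 52, 52, 52, 38, 38, 2
The 3 values of 52 occupy positions 1–3 → average rank 2.
The 2 values of 38 occupy positions 4–5 → average rank (4+5)/2 = 4.5.
Cal has value 38 min → rank 4.5.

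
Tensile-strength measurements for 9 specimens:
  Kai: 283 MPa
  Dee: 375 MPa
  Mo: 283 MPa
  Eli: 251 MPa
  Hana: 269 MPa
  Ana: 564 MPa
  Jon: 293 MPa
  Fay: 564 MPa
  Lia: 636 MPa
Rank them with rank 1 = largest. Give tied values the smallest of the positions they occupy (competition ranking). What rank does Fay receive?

Sorted (descending): 636, 564, 564, 375, 293, 283, 283, 269, 251
The 2 values of 564 occupy positions 2–3 → each gets rank 2.
The 2 values of 283 occupy positions 6–7 → each gets rank 6.
Fay has value 564 MPa → rank 2.

2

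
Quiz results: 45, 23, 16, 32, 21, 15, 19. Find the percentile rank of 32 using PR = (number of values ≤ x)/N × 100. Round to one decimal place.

N = 7.
Strictly below 32: 5. Equal to 32: 1.
PR = 6/7 × 100 = 85.7

85.7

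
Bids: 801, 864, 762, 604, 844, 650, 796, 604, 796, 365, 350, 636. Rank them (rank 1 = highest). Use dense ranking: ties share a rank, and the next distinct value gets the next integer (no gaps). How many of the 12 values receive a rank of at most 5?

6

Sorted (descending): 864, 844, 801, 796, 796, 762, 650, 636, 604, 604, 365, 350
The 2 values of 796 share dense rank 4.
The 2 values of 604 share dense rank 8.
Remaining distinct values take the next consecutive integers.
Ranks ≤ 5: {1, 2, 3, 4, 4, 5} → 6 values.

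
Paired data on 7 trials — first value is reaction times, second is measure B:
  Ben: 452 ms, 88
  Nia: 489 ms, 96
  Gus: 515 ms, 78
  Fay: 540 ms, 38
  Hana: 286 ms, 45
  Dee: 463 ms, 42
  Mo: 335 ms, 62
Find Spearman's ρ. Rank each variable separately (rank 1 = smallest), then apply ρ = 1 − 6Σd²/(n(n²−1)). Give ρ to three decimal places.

-0.107

Ranks of variable 1: 3, 5, 6, 7, 1, 4, 2
Ranks of variable 2: 6, 7, 5, 1, 3, 2, 4
d = r₁ − r₂: -3, -2, 1, 6, -2, 2, -2
d²: 9, 4, 1, 36, 4, 4, 4; Σd² = 62
ρ = 1 − 6·62/(7·48) = 1 − 372/336 = -0.107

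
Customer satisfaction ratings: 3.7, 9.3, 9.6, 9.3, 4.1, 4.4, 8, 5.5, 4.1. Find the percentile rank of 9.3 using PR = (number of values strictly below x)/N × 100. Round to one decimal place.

66.7

N = 9.
Strictly below 9.3: 6. Equal to 9.3: 2.
PR = 6/9 × 100 = 66.7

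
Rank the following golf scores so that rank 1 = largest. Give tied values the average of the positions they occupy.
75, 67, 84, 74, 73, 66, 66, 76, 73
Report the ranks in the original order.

3, 7, 1, 4, 5.5, 8.5, 8.5, 2, 5.5

Sorted (descending): 84, 76, 75, 74, 73, 73, 67, 66, 66
The 2 values of 73 occupy positions 5–6 → average rank (5+6)/2 = 5.5.
The 2 values of 66 occupy positions 8–9 → average rank (8+9)/2 = 8.5.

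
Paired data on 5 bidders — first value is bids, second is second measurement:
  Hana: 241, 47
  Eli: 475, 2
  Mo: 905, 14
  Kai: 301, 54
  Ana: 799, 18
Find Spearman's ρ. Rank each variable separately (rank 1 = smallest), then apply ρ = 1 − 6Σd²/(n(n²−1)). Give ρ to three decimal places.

Ranks of variable 1: 1, 3, 5, 2, 4
Ranks of variable 2: 4, 1, 2, 5, 3
d = r₁ − r₂: -3, 2, 3, -3, 1
d²: 9, 4, 9, 9, 1; Σd² = 32
ρ = 1 − 6·32/(5·24) = 1 − 192/120 = -0.600

-0.600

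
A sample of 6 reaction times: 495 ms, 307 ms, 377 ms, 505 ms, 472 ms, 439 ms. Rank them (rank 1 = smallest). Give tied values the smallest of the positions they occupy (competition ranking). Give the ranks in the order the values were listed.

5, 1, 2, 6, 4, 3

Sorted (ascending): 307, 377, 439, 472, 495, 505
No ties — each value takes its position as its rank.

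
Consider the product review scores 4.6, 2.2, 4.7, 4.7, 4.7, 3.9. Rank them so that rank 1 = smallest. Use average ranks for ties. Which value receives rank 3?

Sorted (ascending): 2.2, 3.9, 4.6, 4.7, 4.7, 4.7
The 3 values of 4.7 occupy positions 4–6 → average rank 5.
Rank 3 → value 4.6.

4.6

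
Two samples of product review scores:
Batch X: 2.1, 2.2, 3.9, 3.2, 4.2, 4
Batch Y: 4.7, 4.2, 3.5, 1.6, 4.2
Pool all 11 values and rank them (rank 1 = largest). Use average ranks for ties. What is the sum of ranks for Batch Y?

25

Sorted (descending): 4.7, 4.2, 4.2, 4.2, 4, 3.9, 3.5, 3.2, 2.2, 2.1, 1.6
The 3 values of 4.2 occupy positions 2–4 → average rank 3.
Batch Y values → pooled ranks: 4.7→1, 4.2→3, 3.5→7, 1.6→11, 4.2→3
Rank sum = 1 + 3 + 7 + 11 + 3 = 25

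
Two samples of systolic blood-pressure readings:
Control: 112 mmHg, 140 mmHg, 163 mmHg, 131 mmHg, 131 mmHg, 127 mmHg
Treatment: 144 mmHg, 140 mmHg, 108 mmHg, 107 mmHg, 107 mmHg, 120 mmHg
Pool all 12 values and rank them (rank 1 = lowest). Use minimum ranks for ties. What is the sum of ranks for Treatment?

Sorted (ascending): 107, 107, 108, 112, 120, 127, 131, 131, 140, 140, 144, 163
The 2 values of 107 occupy positions 1–2 → each gets rank 1.
The 2 values of 131 occupy positions 7–8 → each gets rank 7.
The 2 values of 140 occupy positions 9–10 → each gets rank 9.
Treatment values → pooled ranks: 144→11, 140→9, 108→3, 107→1, 107→1, 120→5
Rank sum = 11 + 9 + 3 + 1 + 1 + 5 = 30

30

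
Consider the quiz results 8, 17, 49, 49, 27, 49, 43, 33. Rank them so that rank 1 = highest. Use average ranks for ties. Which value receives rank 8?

Sorted (descending): 49, 49, 49, 43, 33, 27, 17, 8
The 3 values of 49 occupy positions 1–3 → average rank 2.
Rank 8 → value 8.

8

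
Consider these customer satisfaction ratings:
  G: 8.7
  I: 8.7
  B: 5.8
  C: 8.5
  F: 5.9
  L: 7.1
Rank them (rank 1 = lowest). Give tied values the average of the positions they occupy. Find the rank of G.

5.5

Sorted (ascending): 5.8, 5.9, 7.1, 8.5, 8.7, 8.7
The 2 values of 8.7 occupy positions 5–6 → average rank (5+6)/2 = 5.5.
G has value 8.7 → rank 5.5.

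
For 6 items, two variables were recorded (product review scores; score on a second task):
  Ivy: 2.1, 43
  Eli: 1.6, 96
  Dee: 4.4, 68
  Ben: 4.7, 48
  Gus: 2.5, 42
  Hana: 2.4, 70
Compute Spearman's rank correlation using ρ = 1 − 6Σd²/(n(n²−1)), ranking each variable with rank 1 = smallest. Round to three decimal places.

-0.371

Ranks of variable 1: 2, 1, 5, 6, 4, 3
Ranks of variable 2: 2, 6, 4, 3, 1, 5
d = r₁ − r₂: 0, -5, 1, 3, 3, -2
d²: 0, 25, 1, 9, 9, 4; Σd² = 48
ρ = 1 − 6·48/(6·35) = 1 − 288/210 = -0.371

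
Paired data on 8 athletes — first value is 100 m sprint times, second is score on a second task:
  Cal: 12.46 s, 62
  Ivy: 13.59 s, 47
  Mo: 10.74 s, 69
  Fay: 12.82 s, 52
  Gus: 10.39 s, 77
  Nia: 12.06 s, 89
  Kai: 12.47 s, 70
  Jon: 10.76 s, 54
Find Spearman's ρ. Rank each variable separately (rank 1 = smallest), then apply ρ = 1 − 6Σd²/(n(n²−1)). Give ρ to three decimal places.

-0.619

Ranks of variable 1: 5, 8, 2, 7, 1, 4, 6, 3
Ranks of variable 2: 4, 1, 5, 2, 7, 8, 6, 3
d = r₁ − r₂: 1, 7, -3, 5, -6, -4, 0, 0
d²: 1, 49, 9, 25, 36, 16, 0, 0; Σd² = 136
ρ = 1 − 6·136/(8·63) = 1 − 816/504 = -0.619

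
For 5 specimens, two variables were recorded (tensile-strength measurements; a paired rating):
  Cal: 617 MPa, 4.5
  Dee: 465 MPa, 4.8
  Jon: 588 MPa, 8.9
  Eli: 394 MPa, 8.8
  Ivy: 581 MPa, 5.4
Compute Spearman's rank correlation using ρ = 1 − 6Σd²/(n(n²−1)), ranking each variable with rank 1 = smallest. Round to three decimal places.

-0.300

Ranks of variable 1: 5, 2, 4, 1, 3
Ranks of variable 2: 1, 2, 5, 4, 3
d = r₁ − r₂: 4, 0, -1, -3, 0
d²: 16, 0, 1, 9, 0; Σd² = 26
ρ = 1 − 6·26/(5·24) = 1 − 156/120 = -0.300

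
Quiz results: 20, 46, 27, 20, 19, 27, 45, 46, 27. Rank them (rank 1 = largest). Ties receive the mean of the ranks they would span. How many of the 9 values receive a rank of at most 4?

3

Sorted (descending): 46, 46, 45, 27, 27, 27, 20, 20, 19
The 2 values of 46 occupy positions 1–2 → average rank (1+2)/2 = 1.5.
The 3 values of 27 occupy positions 4–6 → average rank 5.
The 2 values of 20 occupy positions 7–8 → average rank (7+8)/2 = 7.5.
Ranks ≤ 4: {1.5, 1.5, 3} → 3 values.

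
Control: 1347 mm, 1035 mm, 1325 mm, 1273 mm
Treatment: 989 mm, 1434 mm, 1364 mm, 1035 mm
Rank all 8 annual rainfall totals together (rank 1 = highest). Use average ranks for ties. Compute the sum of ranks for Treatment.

17.5

Sorted (descending): 1434, 1364, 1347, 1325, 1273, 1035, 1035, 989
The 2 values of 1035 occupy positions 6–7 → average rank (6+7)/2 = 6.5.
Treatment values → pooled ranks: 989→8, 1434→1, 1364→2, 1035→6.5
Rank sum = 8 + 1 + 2 + 6.5 = 17.5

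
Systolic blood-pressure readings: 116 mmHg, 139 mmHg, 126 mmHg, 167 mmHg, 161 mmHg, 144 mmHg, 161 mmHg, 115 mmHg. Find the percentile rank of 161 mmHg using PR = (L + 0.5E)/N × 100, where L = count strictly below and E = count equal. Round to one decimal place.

N = 8.
Strictly below 161: 5. Equal to 161: 2.
PR = (5 + 0.5·2)/8 × 100 = 75.0

75.0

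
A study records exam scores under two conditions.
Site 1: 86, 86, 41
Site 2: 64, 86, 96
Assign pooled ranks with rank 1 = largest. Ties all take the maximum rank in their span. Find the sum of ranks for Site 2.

Sorted (descending): 96, 86, 86, 86, 64, 41
The 3 values of 86 occupy positions 2–4 → each gets rank 4.
Site 2 values → pooled ranks: 64→5, 86→4, 96→1
Rank sum = 5 + 4 + 1 = 10

10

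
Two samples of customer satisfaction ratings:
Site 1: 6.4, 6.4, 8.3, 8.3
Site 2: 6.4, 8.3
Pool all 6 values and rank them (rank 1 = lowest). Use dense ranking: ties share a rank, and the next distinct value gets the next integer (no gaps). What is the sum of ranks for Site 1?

6

Sorted (ascending): 6.4, 6.4, 6.4, 8.3, 8.3, 8.3
The 3 values of 6.4 share dense rank 1.
The 3 values of 8.3 share dense rank 2.
Site 1 values → pooled ranks: 6.4→1, 6.4→1, 8.3→2, 8.3→2
Rank sum = 1 + 1 + 2 + 2 = 6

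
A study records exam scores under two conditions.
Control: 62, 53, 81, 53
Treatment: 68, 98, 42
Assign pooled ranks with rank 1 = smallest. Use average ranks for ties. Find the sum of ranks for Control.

15

Sorted (ascending): 42, 53, 53, 62, 68, 81, 98
The 2 values of 53 occupy positions 2–3 → average rank (2+3)/2 = 2.5.
Control values → pooled ranks: 62→4, 53→2.5, 81→6, 53→2.5
Rank sum = 4 + 2.5 + 6 + 2.5 = 15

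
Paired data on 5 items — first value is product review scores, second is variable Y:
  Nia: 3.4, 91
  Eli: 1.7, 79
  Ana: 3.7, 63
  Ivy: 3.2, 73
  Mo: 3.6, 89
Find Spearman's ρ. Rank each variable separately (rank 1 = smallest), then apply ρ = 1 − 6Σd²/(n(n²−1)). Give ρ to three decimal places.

-0.200

Ranks of variable 1: 3, 1, 5, 2, 4
Ranks of variable 2: 5, 3, 1, 2, 4
d = r₁ − r₂: -2, -2, 4, 0, 0
d²: 4, 4, 16, 0, 0; Σd² = 24
ρ = 1 − 6·24/(5·24) = 1 − 144/120 = -0.200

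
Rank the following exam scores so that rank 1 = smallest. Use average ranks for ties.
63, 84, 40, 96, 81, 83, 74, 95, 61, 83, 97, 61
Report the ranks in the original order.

Sorted (ascending): 40, 61, 61, 63, 74, 81, 83, 83, 84, 95, 96, 97
The 2 values of 61 occupy positions 2–3 → average rank (2+3)/2 = 2.5.
The 2 values of 83 occupy positions 7–8 → average rank (7+8)/2 = 7.5.

4, 9, 1, 11, 6, 7.5, 5, 10, 2.5, 7.5, 12, 2.5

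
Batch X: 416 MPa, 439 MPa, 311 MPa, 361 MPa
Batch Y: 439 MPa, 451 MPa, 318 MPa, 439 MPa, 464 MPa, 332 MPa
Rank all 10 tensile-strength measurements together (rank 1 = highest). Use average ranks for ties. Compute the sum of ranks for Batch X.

27

Sorted (descending): 464, 451, 439, 439, 439, 416, 361, 332, 318, 311
The 3 values of 439 occupy positions 3–5 → average rank 4.
Batch X values → pooled ranks: 416→6, 439→4, 311→10, 361→7
Rank sum = 6 + 4 + 10 + 7 = 27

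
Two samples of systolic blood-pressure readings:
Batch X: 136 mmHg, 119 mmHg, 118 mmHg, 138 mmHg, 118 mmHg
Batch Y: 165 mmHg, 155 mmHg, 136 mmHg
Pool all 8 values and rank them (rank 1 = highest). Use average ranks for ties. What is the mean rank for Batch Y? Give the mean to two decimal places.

Sorted (descending): 165, 155, 138, 136, 136, 119, 118, 118
The 2 values of 136 occupy positions 4–5 → average rank (4+5)/2 = 4.5.
The 2 values of 118 occupy positions 7–8 → average rank (7+8)/2 = 7.5.
Batch Y values → pooled ranks: 165→1, 155→2, 136→4.5
Mean rank = (1 + 2 + 4.5) / 3 = 2.50

2.50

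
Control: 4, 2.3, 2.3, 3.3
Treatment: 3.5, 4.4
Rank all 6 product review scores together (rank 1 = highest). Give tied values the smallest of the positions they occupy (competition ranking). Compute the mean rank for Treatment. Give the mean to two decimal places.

2.00

Sorted (descending): 4.4, 4, 3.5, 3.3, 2.3, 2.3
The 2 values of 2.3 occupy positions 5–6 → each gets rank 5.
Treatment values → pooled ranks: 3.5→3, 4.4→1
Mean rank = (3 + 1) / 2 = 2.00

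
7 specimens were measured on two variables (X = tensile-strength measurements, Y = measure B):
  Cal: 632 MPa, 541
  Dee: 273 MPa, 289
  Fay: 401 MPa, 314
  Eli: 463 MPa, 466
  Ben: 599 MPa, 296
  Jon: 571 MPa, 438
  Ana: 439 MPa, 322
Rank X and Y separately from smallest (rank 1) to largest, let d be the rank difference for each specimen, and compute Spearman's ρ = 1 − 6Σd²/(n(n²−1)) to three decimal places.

0.607

Ranks of variable 1: 7, 1, 2, 4, 6, 5, 3
Ranks of variable 2: 7, 1, 3, 6, 2, 5, 4
d = r₁ − r₂: 0, 0, -1, -2, 4, 0, -1
d²: 0, 0, 1, 4, 16, 0, 1; Σd² = 22
ρ = 1 − 6·22/(7·48) = 1 − 132/336 = 0.607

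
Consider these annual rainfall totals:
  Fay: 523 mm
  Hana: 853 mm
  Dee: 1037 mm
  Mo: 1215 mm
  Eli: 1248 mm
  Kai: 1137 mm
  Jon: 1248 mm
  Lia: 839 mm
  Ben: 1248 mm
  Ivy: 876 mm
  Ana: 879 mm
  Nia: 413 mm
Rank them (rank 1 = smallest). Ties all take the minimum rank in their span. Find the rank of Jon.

Sorted (ascending): 413, 523, 839, 853, 876, 879, 1037, 1137, 1215, 1248, 1248, 1248
The 3 values of 1248 occupy positions 10–12 → each gets rank 10.
Jon has value 1248 mm → rank 10.

10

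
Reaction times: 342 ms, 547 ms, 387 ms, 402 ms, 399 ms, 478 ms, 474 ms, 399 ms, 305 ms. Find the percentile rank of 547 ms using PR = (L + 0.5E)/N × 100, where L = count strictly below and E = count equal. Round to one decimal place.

N = 9.
Strictly below 547: 8. Equal to 547: 1.
PR = (8 + 0.5·1)/9 × 100 = 94.4

94.4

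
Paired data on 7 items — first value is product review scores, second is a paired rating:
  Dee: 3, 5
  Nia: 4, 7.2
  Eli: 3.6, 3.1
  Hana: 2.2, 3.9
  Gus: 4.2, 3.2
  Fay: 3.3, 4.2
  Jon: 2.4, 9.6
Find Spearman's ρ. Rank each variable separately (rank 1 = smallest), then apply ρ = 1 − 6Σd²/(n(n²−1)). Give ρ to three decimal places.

Ranks of variable 1: 3, 6, 5, 1, 7, 4, 2
Ranks of variable 2: 5, 6, 1, 3, 2, 4, 7
d = r₁ − r₂: -2, 0, 4, -2, 5, 0, -5
d²: 4, 0, 16, 4, 25, 0, 25; Σd² = 74
ρ = 1 − 6·74/(7·48) = 1 − 444/336 = -0.321

-0.321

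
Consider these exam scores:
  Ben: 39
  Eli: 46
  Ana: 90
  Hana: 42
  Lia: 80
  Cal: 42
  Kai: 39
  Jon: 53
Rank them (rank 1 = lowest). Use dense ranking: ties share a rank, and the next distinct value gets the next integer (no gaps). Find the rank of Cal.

2

Sorted (ascending): 39, 39, 42, 42, 46, 53, 80, 90
The 2 values of 39 share dense rank 1.
The 2 values of 42 share dense rank 2.
Remaining distinct values take the next consecutive integers.
Cal has value 42 → rank 2.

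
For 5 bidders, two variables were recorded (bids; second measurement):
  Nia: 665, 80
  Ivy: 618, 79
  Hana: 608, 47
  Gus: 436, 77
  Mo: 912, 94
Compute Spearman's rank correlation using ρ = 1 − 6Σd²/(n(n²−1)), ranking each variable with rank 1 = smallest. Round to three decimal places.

0.900

Ranks of variable 1: 4, 3, 2, 1, 5
Ranks of variable 2: 4, 3, 1, 2, 5
d = r₁ − r₂: 0, 0, 1, -1, 0
d²: 0, 0, 1, 1, 0; Σd² = 2
ρ = 1 − 6·2/(5·24) = 1 − 12/120 = 0.900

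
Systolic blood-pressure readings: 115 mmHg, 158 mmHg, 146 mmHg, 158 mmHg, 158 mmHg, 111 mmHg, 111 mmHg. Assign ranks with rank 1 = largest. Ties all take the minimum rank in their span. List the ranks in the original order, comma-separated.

Sorted (descending): 158, 158, 158, 146, 115, 111, 111
The 3 values of 158 occupy positions 1–3 → each gets rank 1.
The 2 values of 111 occupy positions 6–7 → each gets rank 6.

5, 1, 4, 1, 1, 6, 6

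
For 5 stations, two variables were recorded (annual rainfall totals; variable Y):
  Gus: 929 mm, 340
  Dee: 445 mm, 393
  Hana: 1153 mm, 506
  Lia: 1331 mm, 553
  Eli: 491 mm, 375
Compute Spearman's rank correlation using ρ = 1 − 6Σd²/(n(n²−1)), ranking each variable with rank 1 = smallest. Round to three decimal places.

Ranks of variable 1: 3, 1, 4, 5, 2
Ranks of variable 2: 1, 3, 4, 5, 2
d = r₁ − r₂: 2, -2, 0, 0, 0
d²: 4, 4, 0, 0, 0; Σd² = 8
ρ = 1 − 6·8/(5·24) = 1 − 48/120 = 0.600

0.600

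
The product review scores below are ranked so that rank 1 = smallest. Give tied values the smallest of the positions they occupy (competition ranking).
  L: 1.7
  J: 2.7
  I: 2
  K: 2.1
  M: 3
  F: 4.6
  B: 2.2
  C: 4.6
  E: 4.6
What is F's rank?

7

Sorted (ascending): 1.7, 2, 2.1, 2.2, 2.7, 3, 4.6, 4.6, 4.6
The 3 values of 4.6 occupy positions 7–9 → each gets rank 7.
F has value 4.6 → rank 7.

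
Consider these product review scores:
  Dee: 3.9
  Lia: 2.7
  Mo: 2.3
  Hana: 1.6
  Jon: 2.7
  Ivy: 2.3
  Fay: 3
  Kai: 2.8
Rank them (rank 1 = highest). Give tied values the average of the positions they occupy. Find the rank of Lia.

4.5

Sorted (descending): 3.9, 3, 2.8, 2.7, 2.7, 2.3, 2.3, 1.6
The 2 values of 2.7 occupy positions 4–5 → average rank (4+5)/2 = 4.5.
The 2 values of 2.3 occupy positions 6–7 → average rank (6+7)/2 = 6.5.
Lia has value 2.7 → rank 4.5.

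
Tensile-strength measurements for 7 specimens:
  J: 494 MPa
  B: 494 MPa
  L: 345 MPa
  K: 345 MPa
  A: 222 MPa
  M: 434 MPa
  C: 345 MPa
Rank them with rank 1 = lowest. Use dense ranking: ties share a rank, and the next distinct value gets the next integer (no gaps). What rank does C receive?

2

Sorted (ascending): 222, 345, 345, 345, 434, 494, 494
The 3 values of 345 share dense rank 2.
The 2 values of 494 share dense rank 4.
Remaining distinct values take the next consecutive integers.
C has value 345 MPa → rank 2.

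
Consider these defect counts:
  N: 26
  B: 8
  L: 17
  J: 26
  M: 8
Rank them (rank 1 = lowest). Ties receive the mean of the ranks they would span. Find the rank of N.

4.5

Sorted (ascending): 8, 8, 17, 26, 26
The 2 values of 8 occupy positions 1–2 → average rank (1+2)/2 = 1.5.
The 2 values of 26 occupy positions 4–5 → average rank (4+5)/2 = 4.5.
N has value 26 → rank 4.5.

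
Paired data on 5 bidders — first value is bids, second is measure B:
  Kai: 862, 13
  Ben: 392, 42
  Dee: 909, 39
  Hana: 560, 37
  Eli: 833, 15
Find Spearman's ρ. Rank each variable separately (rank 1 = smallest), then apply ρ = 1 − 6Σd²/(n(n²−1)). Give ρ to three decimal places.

-0.400

Ranks of variable 1: 4, 1, 5, 2, 3
Ranks of variable 2: 1, 5, 4, 3, 2
d = r₁ − r₂: 3, -4, 1, -1, 1
d²: 9, 16, 1, 1, 1; Σd² = 28
ρ = 1 − 6·28/(5·24) = 1 − 168/120 = -0.400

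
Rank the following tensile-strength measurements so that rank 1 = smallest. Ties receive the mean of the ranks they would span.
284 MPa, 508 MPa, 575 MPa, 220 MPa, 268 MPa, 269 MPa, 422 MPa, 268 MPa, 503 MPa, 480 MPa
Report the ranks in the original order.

Sorted (ascending): 220, 268, 268, 269, 284, 422, 480, 503, 508, 575
The 2 values of 268 occupy positions 2–3 → average rank (2+3)/2 = 2.5.

5, 9, 10, 1, 2.5, 4, 6, 2.5, 8, 7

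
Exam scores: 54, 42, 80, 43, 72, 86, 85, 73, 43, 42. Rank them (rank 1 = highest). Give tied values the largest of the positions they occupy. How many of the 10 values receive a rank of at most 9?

8

Sorted (descending): 86, 85, 80, 73, 72, 54, 43, 43, 42, 42
The 2 values of 43 occupy positions 7–8 → each gets rank 8.
The 2 values of 42 occupy positions 9–10 → each gets rank 10.
Ranks ≤ 9: {1, 2, 3, 4, 5, 6, 8, 8} → 8 values.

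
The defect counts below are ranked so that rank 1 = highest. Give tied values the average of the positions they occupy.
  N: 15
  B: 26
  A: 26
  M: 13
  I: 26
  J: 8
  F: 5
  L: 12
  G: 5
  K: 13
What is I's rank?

Sorted (descending): 26, 26, 26, 15, 13, 13, 12, 8, 5, 5
The 3 values of 26 occupy positions 1–3 → average rank 2.
The 2 values of 13 occupy positions 5–6 → average rank (5+6)/2 = 5.5.
The 2 values of 5 occupy positions 9–10 → average rank (9+10)/2 = 9.5.
I has value 26 → rank 2.

2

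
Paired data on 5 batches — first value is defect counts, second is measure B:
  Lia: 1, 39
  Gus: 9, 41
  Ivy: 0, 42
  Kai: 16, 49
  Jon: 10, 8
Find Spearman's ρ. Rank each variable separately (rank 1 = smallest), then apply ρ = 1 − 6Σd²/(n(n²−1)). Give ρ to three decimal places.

0.100

Ranks of variable 1: 2, 3, 1, 5, 4
Ranks of variable 2: 2, 3, 4, 5, 1
d = r₁ − r₂: 0, 0, -3, 0, 3
d²: 0, 0, 9, 0, 9; Σd² = 18
ρ = 1 − 6·18/(5·24) = 1 − 108/120 = 0.100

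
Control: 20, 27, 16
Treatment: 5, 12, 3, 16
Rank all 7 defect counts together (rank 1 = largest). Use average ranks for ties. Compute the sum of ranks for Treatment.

Sorted (descending): 27, 20, 16, 16, 12, 5, 3
The 2 values of 16 occupy positions 3–4 → average rank (3+4)/2 = 3.5.
Treatment values → pooled ranks: 5→6, 12→5, 3→7, 16→3.5
Rank sum = 6 + 5 + 7 + 3.5 = 21.5

21.5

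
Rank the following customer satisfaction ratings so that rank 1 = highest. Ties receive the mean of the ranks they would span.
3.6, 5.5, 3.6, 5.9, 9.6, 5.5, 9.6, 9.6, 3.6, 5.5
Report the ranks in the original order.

Sorted (descending): 9.6, 9.6, 9.6, 5.9, 5.5, 5.5, 5.5, 3.6, 3.6, 3.6
The 3 values of 9.6 occupy positions 1–3 → average rank 2.
The 3 values of 5.5 occupy positions 5–7 → average rank 6.
The 3 values of 3.6 occupy positions 8–10 → average rank 9.

9, 6, 9, 4, 2, 6, 2, 2, 9, 6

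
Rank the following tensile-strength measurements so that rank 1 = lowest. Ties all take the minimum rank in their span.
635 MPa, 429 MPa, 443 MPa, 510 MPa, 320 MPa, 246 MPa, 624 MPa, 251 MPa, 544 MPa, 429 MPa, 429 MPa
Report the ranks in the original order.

11, 4, 7, 8, 3, 1, 10, 2, 9, 4, 4

Sorted (ascending): 246, 251, 320, 429, 429, 429, 443, 510, 544, 624, 635
The 3 values of 429 occupy positions 4–6 → each gets rank 4.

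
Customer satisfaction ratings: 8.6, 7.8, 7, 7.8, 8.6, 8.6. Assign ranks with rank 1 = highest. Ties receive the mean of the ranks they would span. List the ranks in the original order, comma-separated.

2, 4.5, 6, 4.5, 2, 2

Sorted (descending): 8.6, 8.6, 8.6, 7.8, 7.8, 7
The 3 values of 8.6 occupy positions 1–3 → average rank 2.
The 2 values of 7.8 occupy positions 4–5 → average rank (4+5)/2 = 4.5.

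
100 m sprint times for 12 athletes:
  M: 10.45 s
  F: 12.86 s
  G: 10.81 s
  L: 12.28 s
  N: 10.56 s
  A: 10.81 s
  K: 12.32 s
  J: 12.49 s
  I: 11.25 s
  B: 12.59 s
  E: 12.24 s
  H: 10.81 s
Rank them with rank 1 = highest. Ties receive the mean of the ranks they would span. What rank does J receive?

3

Sorted (descending): 12.86, 12.59, 12.49, 12.32, 12.28, 12.24, 11.25, 10.81, 10.81, 10.81, 10.56, 10.45
The 3 values of 10.81 occupy positions 8–10 → average rank 9.
J has value 12.49 s → rank 3.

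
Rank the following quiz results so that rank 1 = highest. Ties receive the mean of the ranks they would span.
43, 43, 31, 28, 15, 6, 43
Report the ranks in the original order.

Sorted (descending): 43, 43, 43, 31, 28, 15, 6
The 3 values of 43 occupy positions 1–3 → average rank 2.

2, 2, 4, 5, 6, 7, 2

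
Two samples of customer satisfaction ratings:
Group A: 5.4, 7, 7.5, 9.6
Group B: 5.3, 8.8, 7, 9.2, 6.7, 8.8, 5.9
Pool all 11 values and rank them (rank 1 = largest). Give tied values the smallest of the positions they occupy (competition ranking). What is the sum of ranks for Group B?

42

Sorted (descending): 9.6, 9.2, 8.8, 8.8, 7.5, 7, 7, 6.7, 5.9, 5.4, 5.3
The 2 values of 8.8 occupy positions 3–4 → each gets rank 3.
The 2 values of 7 occupy positions 6–7 → each gets rank 6.
Group B values → pooled ranks: 5.3→11, 8.8→3, 7→6, 9.2→2, 6.7→8, 8.8→3, 5.9→9
Rank sum = 11 + 3 + 6 + 2 + 8 + 3 + 9 = 42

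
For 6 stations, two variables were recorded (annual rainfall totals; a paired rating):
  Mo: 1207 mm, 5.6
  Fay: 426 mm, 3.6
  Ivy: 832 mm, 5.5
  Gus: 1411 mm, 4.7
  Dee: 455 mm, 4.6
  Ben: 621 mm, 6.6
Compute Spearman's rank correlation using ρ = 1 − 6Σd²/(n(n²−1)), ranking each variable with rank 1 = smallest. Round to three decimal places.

0.486

Ranks of variable 1: 5, 1, 4, 6, 2, 3
Ranks of variable 2: 5, 1, 4, 3, 2, 6
d = r₁ − r₂: 0, 0, 0, 3, 0, -3
d²: 0, 0, 0, 9, 0, 9; Σd² = 18
ρ = 1 − 6·18/(6·35) = 1 − 108/210 = 0.486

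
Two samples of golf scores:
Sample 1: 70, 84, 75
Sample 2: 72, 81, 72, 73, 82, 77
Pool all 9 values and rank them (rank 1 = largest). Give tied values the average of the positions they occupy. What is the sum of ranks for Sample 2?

Sorted (descending): 84, 82, 81, 77, 75, 73, 72, 72, 70
The 2 values of 72 occupy positions 7–8 → average rank (7+8)/2 = 7.5.
Sample 2 values → pooled ranks: 72→7.5, 81→3, 72→7.5, 73→6, 82→2, 77→4
Rank sum = 7.5 + 3 + 7.5 + 6 + 2 + 4 = 30

30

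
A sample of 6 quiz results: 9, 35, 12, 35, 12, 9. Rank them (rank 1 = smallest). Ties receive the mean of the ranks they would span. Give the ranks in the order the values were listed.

1.5, 5.5, 3.5, 5.5, 3.5, 1.5

Sorted (ascending): 9, 9, 12, 12, 35, 35
The 2 values of 9 occupy positions 1–2 → average rank (1+2)/2 = 1.5.
The 2 values of 12 occupy positions 3–4 → average rank (3+4)/2 = 3.5.
The 2 values of 35 occupy positions 5–6 → average rank (5+6)/2 = 5.5.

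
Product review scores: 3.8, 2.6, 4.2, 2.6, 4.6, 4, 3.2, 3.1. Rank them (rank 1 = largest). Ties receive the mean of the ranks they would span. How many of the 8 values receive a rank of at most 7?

6

Sorted (descending): 4.6, 4.2, 4, 3.8, 3.2, 3.1, 2.6, 2.6
The 2 values of 2.6 occupy positions 7–8 → average rank (7+8)/2 = 7.5.
Ranks ≤ 7: {1, 2, 3, 4, 5, 6} → 6 values.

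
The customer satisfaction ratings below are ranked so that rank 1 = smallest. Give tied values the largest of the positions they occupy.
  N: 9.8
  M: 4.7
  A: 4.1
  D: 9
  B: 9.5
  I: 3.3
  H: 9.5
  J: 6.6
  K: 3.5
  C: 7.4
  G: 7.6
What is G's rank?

7

Sorted (ascending): 3.3, 3.5, 4.1, 4.7, 6.6, 7.4, 7.6, 9, 9.5, 9.5, 9.8
The 2 values of 9.5 occupy positions 9–10 → each gets rank 10.
G has value 7.6 → rank 7.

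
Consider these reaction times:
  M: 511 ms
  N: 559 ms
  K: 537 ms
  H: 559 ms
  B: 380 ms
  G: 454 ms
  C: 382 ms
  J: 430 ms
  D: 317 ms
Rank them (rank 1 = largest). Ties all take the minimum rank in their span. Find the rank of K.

3

Sorted (descending): 559, 559, 537, 511, 454, 430, 382, 380, 317
The 2 values of 559 occupy positions 1–2 → each gets rank 1.
K has value 537 ms → rank 3.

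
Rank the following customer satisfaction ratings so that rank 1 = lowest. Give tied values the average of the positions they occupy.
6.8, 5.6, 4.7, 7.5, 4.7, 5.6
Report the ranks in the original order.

5, 3.5, 1.5, 6, 1.5, 3.5

Sorted (ascending): 4.7, 4.7, 5.6, 5.6, 6.8, 7.5
The 2 values of 4.7 occupy positions 1–2 → average rank (1+2)/2 = 1.5.
The 2 values of 5.6 occupy positions 3–4 → average rank (3+4)/2 = 3.5.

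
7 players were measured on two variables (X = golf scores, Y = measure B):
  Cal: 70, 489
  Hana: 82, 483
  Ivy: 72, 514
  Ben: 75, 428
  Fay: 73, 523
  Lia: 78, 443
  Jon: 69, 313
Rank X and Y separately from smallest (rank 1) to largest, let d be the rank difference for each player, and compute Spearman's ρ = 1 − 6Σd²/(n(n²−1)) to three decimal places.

Ranks of variable 1: 2, 7, 3, 5, 4, 6, 1
Ranks of variable 2: 5, 4, 6, 2, 7, 3, 1
d = r₁ − r₂: -3, 3, -3, 3, -3, 3, 0
d²: 9, 9, 9, 9, 9, 9, 0; Σd² = 54
ρ = 1 − 6·54/(7·48) = 1 − 324/336 = 0.036

0.036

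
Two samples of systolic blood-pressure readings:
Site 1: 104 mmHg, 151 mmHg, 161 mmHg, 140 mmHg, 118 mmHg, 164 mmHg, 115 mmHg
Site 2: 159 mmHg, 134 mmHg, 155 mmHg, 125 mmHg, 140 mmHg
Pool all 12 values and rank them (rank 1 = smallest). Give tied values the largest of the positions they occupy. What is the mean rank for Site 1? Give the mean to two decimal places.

6.29

Sorted (ascending): 104, 115, 118, 125, 134, 140, 140, 151, 155, 159, 161, 164
The 2 values of 140 occupy positions 6–7 → each gets rank 7.
Site 1 values → pooled ranks: 104→1, 151→8, 161→11, 140→7, 118→3, 164→12, 115→2
Mean rank = (1 + 8 + 11 + 7 + 3 + 12 + 2) / 7 = 6.29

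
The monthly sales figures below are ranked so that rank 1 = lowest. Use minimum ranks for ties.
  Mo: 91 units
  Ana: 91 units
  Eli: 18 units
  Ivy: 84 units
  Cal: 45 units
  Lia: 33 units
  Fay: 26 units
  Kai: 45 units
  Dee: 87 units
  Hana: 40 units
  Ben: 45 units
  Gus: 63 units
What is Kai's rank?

5

Sorted (ascending): 18, 26, 33, 40, 45, 45, 45, 63, 84, 87, 91, 91
The 3 values of 45 occupy positions 5–7 → each gets rank 5.
The 2 values of 91 occupy positions 11–12 → each gets rank 11.
Kai has value 45 units → rank 5.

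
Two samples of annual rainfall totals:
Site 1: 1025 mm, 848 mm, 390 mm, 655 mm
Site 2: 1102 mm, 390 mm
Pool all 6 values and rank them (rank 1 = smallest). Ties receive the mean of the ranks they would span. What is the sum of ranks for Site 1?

Sorted (ascending): 390, 390, 655, 848, 1025, 1102
The 2 values of 390 occupy positions 1–2 → average rank (1+2)/2 = 1.5.
Site 1 values → pooled ranks: 1025→5, 848→4, 390→1.5, 655→3
Rank sum = 5 + 4 + 1.5 + 3 = 13.5

13.5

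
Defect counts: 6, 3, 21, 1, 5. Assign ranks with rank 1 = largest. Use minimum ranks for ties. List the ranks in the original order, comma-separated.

Sorted (descending): 21, 6, 5, 3, 1
No ties — each value takes its position as its rank.

2, 4, 1, 5, 3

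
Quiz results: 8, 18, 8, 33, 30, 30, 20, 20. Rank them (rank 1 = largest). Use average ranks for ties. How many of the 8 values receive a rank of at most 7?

Sorted (descending): 33, 30, 30, 20, 20, 18, 8, 8
The 2 values of 30 occupy positions 2–3 → average rank (2+3)/2 = 2.5.
The 2 values of 20 occupy positions 4–5 → average rank (4+5)/2 = 4.5.
The 2 values of 8 occupy positions 7–8 → average rank (7+8)/2 = 7.5.
Ranks ≤ 7: {1, 2.5, 2.5, 4.5, 4.5, 6} → 6 values.

6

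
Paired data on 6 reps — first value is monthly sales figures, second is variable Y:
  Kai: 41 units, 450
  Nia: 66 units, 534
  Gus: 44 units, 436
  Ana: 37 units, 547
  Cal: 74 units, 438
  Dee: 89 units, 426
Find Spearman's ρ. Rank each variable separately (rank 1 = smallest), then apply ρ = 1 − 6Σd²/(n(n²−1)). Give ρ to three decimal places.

Ranks of variable 1: 2, 4, 3, 1, 5, 6
Ranks of variable 2: 4, 5, 2, 6, 3, 1
d = r₁ − r₂: -2, -1, 1, -5, 2, 5
d²: 4, 1, 1, 25, 4, 25; Σd² = 60
ρ = 1 − 6·60/(6·35) = 1 − 360/210 = -0.714

-0.714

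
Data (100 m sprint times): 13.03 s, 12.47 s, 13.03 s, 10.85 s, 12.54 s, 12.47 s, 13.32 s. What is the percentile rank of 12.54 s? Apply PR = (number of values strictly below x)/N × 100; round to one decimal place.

42.9

N = 7.
Strictly below 12.54: 3. Equal to 12.54: 1.
PR = 3/7 × 100 = 42.9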